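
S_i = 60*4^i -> [60, 240, 960, 3840, 15360]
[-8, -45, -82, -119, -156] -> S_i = -8 + -37*i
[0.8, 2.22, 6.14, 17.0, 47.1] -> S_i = 0.80*2.77^i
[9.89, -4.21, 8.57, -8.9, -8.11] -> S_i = Random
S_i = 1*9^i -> [1, 9, 81, 729, 6561]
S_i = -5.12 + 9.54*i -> [-5.12, 4.42, 13.96, 23.5, 33.04]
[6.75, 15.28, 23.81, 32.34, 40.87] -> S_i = 6.75 + 8.53*i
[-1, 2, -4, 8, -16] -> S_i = -1*-2^i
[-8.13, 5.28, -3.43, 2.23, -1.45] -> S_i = -8.13*(-0.65)^i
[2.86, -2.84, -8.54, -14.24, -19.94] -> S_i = 2.86 + -5.70*i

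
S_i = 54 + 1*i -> [54, 55, 56, 57, 58]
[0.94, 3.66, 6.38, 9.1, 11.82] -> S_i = 0.94 + 2.72*i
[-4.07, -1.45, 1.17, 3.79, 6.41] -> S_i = -4.07 + 2.62*i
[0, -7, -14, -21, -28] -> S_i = 0 + -7*i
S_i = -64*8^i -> [-64, -512, -4096, -32768, -262144]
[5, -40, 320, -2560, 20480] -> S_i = 5*-8^i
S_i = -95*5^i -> [-95, -475, -2375, -11875, -59375]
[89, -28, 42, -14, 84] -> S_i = Random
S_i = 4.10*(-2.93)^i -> [4.1, -12.01, 35.2, -103.13, 302.17]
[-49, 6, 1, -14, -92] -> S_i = Random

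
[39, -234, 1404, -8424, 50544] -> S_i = 39*-6^i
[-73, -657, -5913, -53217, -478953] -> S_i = -73*9^i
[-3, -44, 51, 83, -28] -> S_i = Random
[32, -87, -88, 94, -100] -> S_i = Random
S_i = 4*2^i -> [4, 8, 16, 32, 64]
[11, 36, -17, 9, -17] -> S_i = Random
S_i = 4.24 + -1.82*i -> [4.24, 2.42, 0.6, -1.22, -3.04]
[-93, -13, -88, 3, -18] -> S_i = Random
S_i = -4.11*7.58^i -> [-4.11, -31.15, -236.15, -1789.99, -13568.09]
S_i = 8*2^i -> [8, 16, 32, 64, 128]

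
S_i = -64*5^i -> [-64, -320, -1600, -8000, -40000]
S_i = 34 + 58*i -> [34, 92, 150, 208, 266]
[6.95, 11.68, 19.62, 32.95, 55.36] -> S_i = 6.95*1.68^i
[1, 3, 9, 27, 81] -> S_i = 1*3^i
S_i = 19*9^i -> [19, 171, 1539, 13851, 124659]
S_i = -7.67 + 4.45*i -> [-7.67, -3.22, 1.23, 5.68, 10.13]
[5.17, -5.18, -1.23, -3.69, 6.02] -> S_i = Random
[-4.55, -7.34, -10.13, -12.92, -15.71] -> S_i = -4.55 + -2.79*i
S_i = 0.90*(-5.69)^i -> [0.9, -5.12, 29.14, -165.8, 943.39]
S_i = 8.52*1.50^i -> [8.52, 12.78, 19.17, 28.76, 43.13]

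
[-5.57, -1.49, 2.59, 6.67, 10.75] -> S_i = -5.57 + 4.08*i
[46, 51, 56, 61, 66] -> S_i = 46 + 5*i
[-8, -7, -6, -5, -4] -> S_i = -8 + 1*i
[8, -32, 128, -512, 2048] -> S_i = 8*-4^i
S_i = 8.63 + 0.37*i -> [8.63, 9.0, 9.37, 9.74, 10.11]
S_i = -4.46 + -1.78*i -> [-4.46, -6.24, -8.02, -9.8, -11.58]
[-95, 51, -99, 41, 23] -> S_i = Random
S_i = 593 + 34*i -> [593, 627, 661, 695, 729]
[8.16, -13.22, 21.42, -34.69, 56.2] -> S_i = 8.16*(-1.62)^i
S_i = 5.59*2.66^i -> [5.59, 14.87, 39.55, 105.21, 279.86]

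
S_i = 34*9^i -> [34, 306, 2754, 24786, 223074]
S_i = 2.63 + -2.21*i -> [2.63, 0.42, -1.79, -4.0, -6.21]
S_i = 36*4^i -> [36, 144, 576, 2304, 9216]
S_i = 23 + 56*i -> [23, 79, 135, 191, 247]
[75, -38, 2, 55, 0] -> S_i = Random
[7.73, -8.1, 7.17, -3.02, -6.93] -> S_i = Random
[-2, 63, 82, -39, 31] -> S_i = Random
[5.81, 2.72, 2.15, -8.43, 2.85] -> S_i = Random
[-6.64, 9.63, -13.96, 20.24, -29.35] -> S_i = -6.64*(-1.45)^i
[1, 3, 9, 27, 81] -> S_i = 1*3^i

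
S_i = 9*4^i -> [9, 36, 144, 576, 2304]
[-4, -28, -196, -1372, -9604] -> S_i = -4*7^i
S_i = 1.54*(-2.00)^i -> [1.54, -3.08, 6.16, -12.32, 24.64]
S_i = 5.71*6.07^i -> [5.71, 34.66, 210.38, 1277.03, 7751.59]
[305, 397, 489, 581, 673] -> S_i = 305 + 92*i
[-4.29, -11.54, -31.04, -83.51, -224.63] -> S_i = -4.29*2.69^i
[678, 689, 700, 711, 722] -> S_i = 678 + 11*i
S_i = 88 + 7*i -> [88, 95, 102, 109, 116]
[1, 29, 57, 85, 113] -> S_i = 1 + 28*i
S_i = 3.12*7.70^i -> [3.12, 24.02, 184.98, 1424.38, 10967.75]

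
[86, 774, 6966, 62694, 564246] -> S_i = 86*9^i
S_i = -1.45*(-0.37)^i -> [-1.45, 0.54, -0.2, 0.07, -0.03]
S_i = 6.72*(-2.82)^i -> [6.72, -18.95, 53.44, -150.7, 424.98]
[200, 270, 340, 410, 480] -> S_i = 200 + 70*i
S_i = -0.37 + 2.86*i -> [-0.37, 2.49, 5.35, 8.21, 11.07]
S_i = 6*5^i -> [6, 30, 150, 750, 3750]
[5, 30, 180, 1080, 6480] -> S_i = 5*6^i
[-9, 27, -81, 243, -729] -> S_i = -9*-3^i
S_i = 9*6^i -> [9, 54, 324, 1944, 11664]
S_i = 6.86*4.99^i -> [6.86, 34.23, 170.81, 852.37, 4253.3]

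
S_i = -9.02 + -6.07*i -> [-9.02, -15.09, -21.16, -27.23, -33.3]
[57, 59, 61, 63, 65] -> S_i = 57 + 2*i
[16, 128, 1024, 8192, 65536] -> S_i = 16*8^i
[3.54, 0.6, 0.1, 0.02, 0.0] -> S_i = 3.54*0.17^i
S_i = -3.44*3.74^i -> [-3.44, -12.87, -48.12, -179.96, -673.05]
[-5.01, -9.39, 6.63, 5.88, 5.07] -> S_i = Random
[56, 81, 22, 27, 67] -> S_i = Random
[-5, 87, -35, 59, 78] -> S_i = Random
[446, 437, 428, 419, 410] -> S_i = 446 + -9*i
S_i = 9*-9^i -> [9, -81, 729, -6561, 59049]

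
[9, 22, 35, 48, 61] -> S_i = 9 + 13*i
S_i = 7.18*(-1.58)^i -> [7.18, -11.34, 17.92, -28.32, 44.75]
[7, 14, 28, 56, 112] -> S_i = 7*2^i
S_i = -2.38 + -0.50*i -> [-2.38, -2.88, -3.38, -3.88, -4.38]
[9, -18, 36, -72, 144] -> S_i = 9*-2^i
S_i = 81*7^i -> [81, 567, 3969, 27783, 194481]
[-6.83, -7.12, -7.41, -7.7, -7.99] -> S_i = -6.83 + -0.29*i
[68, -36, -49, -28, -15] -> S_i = Random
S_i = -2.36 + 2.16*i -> [-2.36, -0.2, 1.96, 4.12, 6.28]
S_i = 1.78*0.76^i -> [1.78, 1.35, 1.03, 0.78, 0.59]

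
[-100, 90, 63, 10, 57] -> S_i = Random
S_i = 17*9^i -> [17, 153, 1377, 12393, 111537]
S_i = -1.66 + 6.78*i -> [-1.66, 5.12, 11.9, 18.68, 25.46]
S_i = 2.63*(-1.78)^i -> [2.63, -4.68, 8.33, -14.83, 26.4]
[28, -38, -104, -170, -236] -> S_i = 28 + -66*i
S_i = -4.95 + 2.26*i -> [-4.95, -2.69, -0.43, 1.83, 4.09]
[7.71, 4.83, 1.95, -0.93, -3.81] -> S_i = 7.71 + -2.88*i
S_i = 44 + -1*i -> [44, 43, 42, 41, 40]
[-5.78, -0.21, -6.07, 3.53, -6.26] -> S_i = Random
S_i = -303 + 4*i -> [-303, -299, -295, -291, -287]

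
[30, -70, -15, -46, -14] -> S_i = Random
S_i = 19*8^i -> [19, 152, 1216, 9728, 77824]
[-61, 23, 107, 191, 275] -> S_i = -61 + 84*i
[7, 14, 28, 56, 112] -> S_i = 7*2^i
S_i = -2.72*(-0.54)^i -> [-2.72, 1.47, -0.79, 0.43, -0.23]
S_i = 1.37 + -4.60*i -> [1.37, -3.23, -7.83, -12.43, -17.03]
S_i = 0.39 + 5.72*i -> [0.39, 6.11, 11.83, 17.55, 23.27]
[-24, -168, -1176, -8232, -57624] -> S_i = -24*7^i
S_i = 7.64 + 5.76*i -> [7.64, 13.4, 19.16, 24.92, 30.68]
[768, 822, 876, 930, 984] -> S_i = 768 + 54*i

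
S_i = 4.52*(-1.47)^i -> [4.52, -6.64, 9.77, -14.36, 21.11]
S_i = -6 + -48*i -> [-6, -54, -102, -150, -198]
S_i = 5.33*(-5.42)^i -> [5.33, -28.89, 156.58, -848.64, 4599.65]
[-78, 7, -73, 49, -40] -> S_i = Random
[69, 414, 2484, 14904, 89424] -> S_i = 69*6^i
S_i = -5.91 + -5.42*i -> [-5.91, -11.33, -16.75, -22.17, -27.59]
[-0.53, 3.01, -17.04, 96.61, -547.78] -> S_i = -0.53*(-5.67)^i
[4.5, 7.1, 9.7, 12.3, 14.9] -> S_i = 4.50 + 2.60*i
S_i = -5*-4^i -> [-5, 20, -80, 320, -1280]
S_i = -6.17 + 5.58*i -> [-6.17, -0.59, 4.99, 10.57, 16.15]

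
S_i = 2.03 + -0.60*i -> [2.03, 1.43, 0.83, 0.23, -0.37]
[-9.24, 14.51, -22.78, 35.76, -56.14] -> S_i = -9.24*(-1.57)^i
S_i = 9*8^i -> [9, 72, 576, 4608, 36864]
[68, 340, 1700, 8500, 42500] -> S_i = 68*5^i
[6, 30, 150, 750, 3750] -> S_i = 6*5^i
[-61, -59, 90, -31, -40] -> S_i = Random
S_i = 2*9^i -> [2, 18, 162, 1458, 13122]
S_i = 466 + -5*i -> [466, 461, 456, 451, 446]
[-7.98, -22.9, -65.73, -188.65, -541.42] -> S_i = -7.98*2.87^i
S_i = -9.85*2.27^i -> [-9.85, -22.36, -50.76, -115.22, -261.54]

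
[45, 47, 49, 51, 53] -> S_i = 45 + 2*i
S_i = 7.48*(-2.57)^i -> [7.48, -19.22, 49.4, -126.97, 326.31]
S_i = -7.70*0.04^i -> [-7.7, -0.31, -0.01, -0.0, -0.0]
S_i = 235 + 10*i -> [235, 245, 255, 265, 275]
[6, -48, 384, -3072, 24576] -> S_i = 6*-8^i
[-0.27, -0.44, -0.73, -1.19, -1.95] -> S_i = -0.27*1.64^i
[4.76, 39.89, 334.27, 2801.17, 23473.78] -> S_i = 4.76*8.38^i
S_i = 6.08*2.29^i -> [6.08, 13.92, 31.88, 73.01, 167.2]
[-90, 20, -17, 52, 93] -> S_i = Random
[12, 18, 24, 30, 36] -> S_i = 12 + 6*i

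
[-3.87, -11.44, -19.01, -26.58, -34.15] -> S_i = -3.87 + -7.57*i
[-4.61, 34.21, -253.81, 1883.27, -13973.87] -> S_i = -4.61*(-7.42)^i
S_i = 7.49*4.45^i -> [7.49, 33.33, 148.32, 660.03, 2937.12]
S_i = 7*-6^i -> [7, -42, 252, -1512, 9072]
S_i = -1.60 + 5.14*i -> [-1.6, 3.54, 8.68, 13.82, 18.96]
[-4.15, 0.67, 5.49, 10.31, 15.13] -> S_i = -4.15 + 4.82*i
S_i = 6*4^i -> [6, 24, 96, 384, 1536]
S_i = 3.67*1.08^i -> [3.67, 3.96, 4.28, 4.62, 4.99]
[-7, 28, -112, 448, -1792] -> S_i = -7*-4^i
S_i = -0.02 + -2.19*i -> [-0.02, -2.21, -4.4, -6.59, -8.78]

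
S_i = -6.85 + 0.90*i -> [-6.85, -5.95, -5.05, -4.15, -3.25]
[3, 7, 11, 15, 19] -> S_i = 3 + 4*i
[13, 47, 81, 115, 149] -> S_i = 13 + 34*i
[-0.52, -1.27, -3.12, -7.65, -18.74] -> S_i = -0.52*2.45^i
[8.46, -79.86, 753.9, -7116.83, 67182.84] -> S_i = 8.46*(-9.44)^i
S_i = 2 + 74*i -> [2, 76, 150, 224, 298]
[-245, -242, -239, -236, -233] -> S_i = -245 + 3*i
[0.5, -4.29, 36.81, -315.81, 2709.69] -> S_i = 0.50*(-8.58)^i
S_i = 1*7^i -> [1, 7, 49, 343, 2401]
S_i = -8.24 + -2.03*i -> [-8.24, -10.27, -12.3, -14.33, -16.36]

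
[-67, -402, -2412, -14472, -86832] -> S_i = -67*6^i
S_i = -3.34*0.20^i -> [-3.34, -0.67, -0.13, -0.03, -0.01]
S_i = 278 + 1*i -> [278, 279, 280, 281, 282]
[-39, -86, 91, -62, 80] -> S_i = Random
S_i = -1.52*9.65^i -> [-1.52, -14.67, -141.55, -1365.92, -13181.14]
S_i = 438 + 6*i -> [438, 444, 450, 456, 462]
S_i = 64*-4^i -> [64, -256, 1024, -4096, 16384]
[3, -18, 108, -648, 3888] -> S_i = 3*-6^i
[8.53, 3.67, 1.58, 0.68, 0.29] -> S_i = 8.53*0.43^i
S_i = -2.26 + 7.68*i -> [-2.26, 5.42, 13.1, 20.78, 28.46]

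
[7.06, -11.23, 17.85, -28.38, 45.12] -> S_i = 7.06*(-1.59)^i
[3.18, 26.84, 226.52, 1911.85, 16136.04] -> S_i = 3.18*8.44^i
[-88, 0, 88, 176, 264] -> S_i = -88 + 88*i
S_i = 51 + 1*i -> [51, 52, 53, 54, 55]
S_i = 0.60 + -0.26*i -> [0.6, 0.34, 0.08, -0.18, -0.44]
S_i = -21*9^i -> [-21, -189, -1701, -15309, -137781]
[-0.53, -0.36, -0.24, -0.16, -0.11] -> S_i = -0.53*0.67^i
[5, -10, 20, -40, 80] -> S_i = 5*-2^i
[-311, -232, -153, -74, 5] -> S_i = -311 + 79*i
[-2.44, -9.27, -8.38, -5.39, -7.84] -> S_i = Random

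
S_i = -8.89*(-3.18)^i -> [-8.89, 28.27, -89.9, 285.88, -909.1]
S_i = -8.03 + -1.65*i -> [-8.03, -9.68, -11.33, -12.98, -14.63]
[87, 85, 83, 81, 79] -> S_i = 87 + -2*i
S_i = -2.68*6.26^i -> [-2.68, -16.78, -105.02, -657.44, -4115.59]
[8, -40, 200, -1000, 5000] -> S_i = 8*-5^i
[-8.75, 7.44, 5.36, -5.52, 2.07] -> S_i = Random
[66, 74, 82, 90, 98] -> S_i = 66 + 8*i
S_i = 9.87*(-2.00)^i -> [9.87, -19.74, 39.48, -78.96, 157.92]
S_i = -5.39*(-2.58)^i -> [-5.39, 13.91, -35.88, 92.57, -238.82]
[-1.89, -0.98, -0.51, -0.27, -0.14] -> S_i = -1.89*0.52^i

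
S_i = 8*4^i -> [8, 32, 128, 512, 2048]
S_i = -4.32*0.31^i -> [-4.32, -1.34, -0.42, -0.13, -0.04]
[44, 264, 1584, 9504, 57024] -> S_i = 44*6^i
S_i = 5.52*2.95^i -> [5.52, 16.28, 48.04, 141.71, 418.05]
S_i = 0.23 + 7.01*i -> [0.23, 7.24, 14.25, 21.26, 28.27]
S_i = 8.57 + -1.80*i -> [8.57, 6.77, 4.97, 3.17, 1.37]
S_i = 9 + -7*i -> [9, 2, -5, -12, -19]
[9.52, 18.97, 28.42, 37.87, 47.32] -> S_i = 9.52 + 9.45*i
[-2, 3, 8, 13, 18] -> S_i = -2 + 5*i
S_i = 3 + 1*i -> [3, 4, 5, 6, 7]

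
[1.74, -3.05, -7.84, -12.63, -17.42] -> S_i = 1.74 + -4.79*i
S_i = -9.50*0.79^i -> [-9.5, -7.51, -5.93, -4.68, -3.7]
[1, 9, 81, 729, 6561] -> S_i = 1*9^i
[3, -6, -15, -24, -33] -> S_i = 3 + -9*i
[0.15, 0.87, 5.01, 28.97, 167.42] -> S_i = 0.15*5.78^i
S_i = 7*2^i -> [7, 14, 28, 56, 112]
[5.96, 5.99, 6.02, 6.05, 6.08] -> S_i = 5.96 + 0.03*i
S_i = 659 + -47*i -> [659, 612, 565, 518, 471]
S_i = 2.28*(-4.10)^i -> [2.28, -9.35, 38.33, -157.14, 644.27]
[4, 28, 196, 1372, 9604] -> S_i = 4*7^i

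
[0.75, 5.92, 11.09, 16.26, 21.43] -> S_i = 0.75 + 5.17*i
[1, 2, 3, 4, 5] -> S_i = 1 + 1*i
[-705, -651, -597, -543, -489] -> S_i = -705 + 54*i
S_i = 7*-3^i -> [7, -21, 63, -189, 567]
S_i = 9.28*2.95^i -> [9.28, 27.38, 80.76, 238.24, 702.81]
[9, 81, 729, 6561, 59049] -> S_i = 9*9^i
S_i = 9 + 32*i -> [9, 41, 73, 105, 137]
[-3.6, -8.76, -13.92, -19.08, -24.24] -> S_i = -3.60 + -5.16*i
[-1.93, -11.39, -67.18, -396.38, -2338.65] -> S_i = -1.93*5.90^i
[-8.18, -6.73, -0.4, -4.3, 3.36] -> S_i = Random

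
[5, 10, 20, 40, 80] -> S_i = 5*2^i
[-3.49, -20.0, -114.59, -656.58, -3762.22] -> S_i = -3.49*5.73^i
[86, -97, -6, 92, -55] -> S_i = Random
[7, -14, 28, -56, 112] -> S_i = 7*-2^i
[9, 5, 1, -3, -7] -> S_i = 9 + -4*i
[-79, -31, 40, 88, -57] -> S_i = Random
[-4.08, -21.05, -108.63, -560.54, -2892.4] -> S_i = -4.08*5.16^i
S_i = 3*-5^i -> [3, -15, 75, -375, 1875]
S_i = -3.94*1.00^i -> [-3.94, -3.94, -3.94, -3.94, -3.94]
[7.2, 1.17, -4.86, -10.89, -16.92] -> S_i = 7.20 + -6.03*i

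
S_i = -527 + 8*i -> [-527, -519, -511, -503, -495]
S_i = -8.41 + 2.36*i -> [-8.41, -6.05, -3.69, -1.33, 1.03]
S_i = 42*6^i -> [42, 252, 1512, 9072, 54432]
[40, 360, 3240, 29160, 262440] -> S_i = 40*9^i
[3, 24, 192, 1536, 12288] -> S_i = 3*8^i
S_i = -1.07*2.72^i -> [-1.07, -2.91, -7.92, -21.53, -58.57]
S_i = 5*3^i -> [5, 15, 45, 135, 405]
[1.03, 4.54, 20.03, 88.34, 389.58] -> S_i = 1.03*4.41^i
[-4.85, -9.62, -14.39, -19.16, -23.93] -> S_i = -4.85 + -4.77*i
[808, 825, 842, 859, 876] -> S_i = 808 + 17*i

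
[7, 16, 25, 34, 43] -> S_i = 7 + 9*i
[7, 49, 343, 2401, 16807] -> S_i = 7*7^i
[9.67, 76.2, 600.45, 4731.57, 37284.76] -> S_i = 9.67*7.88^i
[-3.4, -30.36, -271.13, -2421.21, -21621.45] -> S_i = -3.40*8.93^i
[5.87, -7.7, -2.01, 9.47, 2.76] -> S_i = Random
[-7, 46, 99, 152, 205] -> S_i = -7 + 53*i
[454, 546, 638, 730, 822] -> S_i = 454 + 92*i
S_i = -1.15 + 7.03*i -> [-1.15, 5.88, 12.91, 19.94, 26.97]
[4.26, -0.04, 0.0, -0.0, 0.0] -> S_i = 4.26*(-0.01)^i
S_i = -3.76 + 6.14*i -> [-3.76, 2.38, 8.52, 14.66, 20.8]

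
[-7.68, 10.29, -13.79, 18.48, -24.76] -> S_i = -7.68*(-1.34)^i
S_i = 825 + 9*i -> [825, 834, 843, 852, 861]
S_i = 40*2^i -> [40, 80, 160, 320, 640]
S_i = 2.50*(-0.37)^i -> [2.5, -0.92, 0.34, -0.13, 0.05]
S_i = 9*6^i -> [9, 54, 324, 1944, 11664]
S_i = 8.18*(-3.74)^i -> [8.18, -30.59, 114.42, -427.93, 1600.44]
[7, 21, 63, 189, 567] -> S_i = 7*3^i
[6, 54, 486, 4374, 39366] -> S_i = 6*9^i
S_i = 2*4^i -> [2, 8, 32, 128, 512]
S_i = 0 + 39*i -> [0, 39, 78, 117, 156]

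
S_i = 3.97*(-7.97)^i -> [3.97, -31.64, 252.18, -2009.86, 16018.57]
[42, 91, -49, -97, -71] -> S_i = Random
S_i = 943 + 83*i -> [943, 1026, 1109, 1192, 1275]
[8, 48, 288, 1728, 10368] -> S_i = 8*6^i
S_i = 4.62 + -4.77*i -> [4.62, -0.15, -4.92, -9.69, -14.46]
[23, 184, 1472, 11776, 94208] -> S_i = 23*8^i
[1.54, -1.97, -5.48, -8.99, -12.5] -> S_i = 1.54 + -3.51*i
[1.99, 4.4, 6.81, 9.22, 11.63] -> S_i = 1.99 + 2.41*i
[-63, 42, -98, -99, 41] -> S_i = Random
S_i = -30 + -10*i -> [-30, -40, -50, -60, -70]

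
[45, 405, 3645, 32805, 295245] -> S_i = 45*9^i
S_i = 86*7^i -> [86, 602, 4214, 29498, 206486]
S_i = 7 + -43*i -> [7, -36, -79, -122, -165]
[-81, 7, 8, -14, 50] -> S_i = Random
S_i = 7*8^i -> [7, 56, 448, 3584, 28672]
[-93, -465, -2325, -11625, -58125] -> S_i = -93*5^i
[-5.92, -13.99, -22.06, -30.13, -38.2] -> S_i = -5.92 + -8.07*i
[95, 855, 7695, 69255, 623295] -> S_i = 95*9^i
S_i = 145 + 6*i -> [145, 151, 157, 163, 169]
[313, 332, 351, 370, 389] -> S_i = 313 + 19*i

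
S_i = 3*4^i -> [3, 12, 48, 192, 768]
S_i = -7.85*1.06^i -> [-7.85, -8.32, -8.82, -9.35, -9.91]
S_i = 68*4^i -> [68, 272, 1088, 4352, 17408]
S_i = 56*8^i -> [56, 448, 3584, 28672, 229376]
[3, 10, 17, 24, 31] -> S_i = 3 + 7*i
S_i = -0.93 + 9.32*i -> [-0.93, 8.39, 17.71, 27.03, 36.35]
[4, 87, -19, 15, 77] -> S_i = Random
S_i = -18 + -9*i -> [-18, -27, -36, -45, -54]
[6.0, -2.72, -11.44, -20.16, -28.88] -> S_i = 6.00 + -8.72*i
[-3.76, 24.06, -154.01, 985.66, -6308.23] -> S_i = -3.76*(-6.40)^i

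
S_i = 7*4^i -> [7, 28, 112, 448, 1792]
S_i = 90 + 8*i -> [90, 98, 106, 114, 122]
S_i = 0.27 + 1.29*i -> [0.27, 1.56, 2.85, 4.14, 5.43]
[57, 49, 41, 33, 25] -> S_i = 57 + -8*i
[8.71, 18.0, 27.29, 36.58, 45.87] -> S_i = 8.71 + 9.29*i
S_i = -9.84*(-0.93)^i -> [-9.84, 9.15, -8.51, 7.91, -7.36]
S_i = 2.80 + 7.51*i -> [2.8, 10.31, 17.82, 25.33, 32.84]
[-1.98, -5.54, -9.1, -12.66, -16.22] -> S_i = -1.98 + -3.56*i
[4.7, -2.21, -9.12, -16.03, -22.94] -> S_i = 4.70 + -6.91*i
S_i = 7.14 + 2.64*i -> [7.14, 9.78, 12.42, 15.06, 17.7]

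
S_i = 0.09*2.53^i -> [0.09, 0.23, 0.58, 1.46, 3.69]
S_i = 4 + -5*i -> [4, -1, -6, -11, -16]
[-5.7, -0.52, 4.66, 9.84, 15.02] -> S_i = -5.70 + 5.18*i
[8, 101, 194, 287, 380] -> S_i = 8 + 93*i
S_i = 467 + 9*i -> [467, 476, 485, 494, 503]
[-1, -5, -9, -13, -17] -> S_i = -1 + -4*i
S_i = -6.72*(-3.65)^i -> [-6.72, 24.53, -89.53, 326.77, -1192.73]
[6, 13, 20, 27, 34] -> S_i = 6 + 7*i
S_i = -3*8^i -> [-3, -24, -192, -1536, -12288]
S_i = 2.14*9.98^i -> [2.14, 21.36, 213.14, 2127.19, 21229.31]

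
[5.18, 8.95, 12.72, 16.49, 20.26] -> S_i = 5.18 + 3.77*i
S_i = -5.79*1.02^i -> [-5.79, -5.91, -6.02, -6.14, -6.27]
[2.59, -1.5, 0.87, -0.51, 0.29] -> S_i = 2.59*(-0.58)^i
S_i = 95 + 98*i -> [95, 193, 291, 389, 487]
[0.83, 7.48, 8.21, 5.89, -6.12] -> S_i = Random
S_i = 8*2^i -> [8, 16, 32, 64, 128]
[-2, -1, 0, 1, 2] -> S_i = -2 + 1*i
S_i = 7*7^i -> [7, 49, 343, 2401, 16807]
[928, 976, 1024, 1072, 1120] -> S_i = 928 + 48*i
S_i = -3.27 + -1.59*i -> [-3.27, -4.86, -6.45, -8.04, -9.63]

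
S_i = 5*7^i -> [5, 35, 245, 1715, 12005]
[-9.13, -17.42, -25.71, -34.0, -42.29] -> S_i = -9.13 + -8.29*i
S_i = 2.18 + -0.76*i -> [2.18, 1.42, 0.66, -0.1, -0.86]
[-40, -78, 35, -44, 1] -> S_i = Random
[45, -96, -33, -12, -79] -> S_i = Random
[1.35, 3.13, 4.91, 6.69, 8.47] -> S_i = 1.35 + 1.78*i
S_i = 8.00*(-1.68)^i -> [8.0, -13.44, 22.58, -37.93, 63.73]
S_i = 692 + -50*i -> [692, 642, 592, 542, 492]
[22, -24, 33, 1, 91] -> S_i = Random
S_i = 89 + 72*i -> [89, 161, 233, 305, 377]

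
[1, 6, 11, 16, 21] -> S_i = 1 + 5*i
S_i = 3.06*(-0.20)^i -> [3.06, -0.61, 0.12, -0.02, 0.0]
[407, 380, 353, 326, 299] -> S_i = 407 + -27*i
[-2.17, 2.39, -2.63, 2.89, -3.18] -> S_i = -2.17*(-1.10)^i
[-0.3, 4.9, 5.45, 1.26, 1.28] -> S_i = Random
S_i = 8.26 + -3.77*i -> [8.26, 4.49, 0.72, -3.05, -6.82]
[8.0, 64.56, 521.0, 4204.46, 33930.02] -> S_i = 8.00*8.07^i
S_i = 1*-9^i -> [1, -9, 81, -729, 6561]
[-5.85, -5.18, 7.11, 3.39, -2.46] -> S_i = Random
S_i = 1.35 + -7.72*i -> [1.35, -6.37, -14.09, -21.81, -29.53]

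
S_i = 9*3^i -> [9, 27, 81, 243, 729]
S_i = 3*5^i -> [3, 15, 75, 375, 1875]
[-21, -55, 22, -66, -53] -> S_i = Random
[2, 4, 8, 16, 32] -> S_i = 2*2^i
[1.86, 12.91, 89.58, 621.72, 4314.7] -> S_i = 1.86*6.94^i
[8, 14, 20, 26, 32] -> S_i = 8 + 6*i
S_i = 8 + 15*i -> [8, 23, 38, 53, 68]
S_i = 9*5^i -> [9, 45, 225, 1125, 5625]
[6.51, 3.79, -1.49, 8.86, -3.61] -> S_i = Random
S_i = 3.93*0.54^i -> [3.93, 2.12, 1.15, 0.62, 0.33]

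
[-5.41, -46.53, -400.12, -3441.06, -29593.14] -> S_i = -5.41*8.60^i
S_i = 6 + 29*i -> [6, 35, 64, 93, 122]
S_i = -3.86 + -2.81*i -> [-3.86, -6.67, -9.48, -12.29, -15.1]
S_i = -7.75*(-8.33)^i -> [-7.75, 64.56, -537.76, 4479.57, -37314.85]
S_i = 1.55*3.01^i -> [1.55, 4.67, 14.04, 42.27, 127.23]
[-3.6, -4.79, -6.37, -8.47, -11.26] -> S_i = -3.60*1.33^i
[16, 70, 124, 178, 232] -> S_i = 16 + 54*i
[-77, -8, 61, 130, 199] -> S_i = -77 + 69*i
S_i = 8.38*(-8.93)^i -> [8.38, -74.83, 668.26, -5967.58, 53290.51]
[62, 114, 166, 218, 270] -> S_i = 62 + 52*i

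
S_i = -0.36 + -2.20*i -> [-0.36, -2.56, -4.76, -6.96, -9.16]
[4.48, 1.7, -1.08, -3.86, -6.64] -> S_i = 4.48 + -2.78*i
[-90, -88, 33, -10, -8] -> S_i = Random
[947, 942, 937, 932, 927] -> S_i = 947 + -5*i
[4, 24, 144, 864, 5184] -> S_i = 4*6^i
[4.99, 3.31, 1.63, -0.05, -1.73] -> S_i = 4.99 + -1.68*i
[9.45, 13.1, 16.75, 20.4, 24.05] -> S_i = 9.45 + 3.65*i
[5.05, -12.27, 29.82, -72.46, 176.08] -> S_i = 5.05*(-2.43)^i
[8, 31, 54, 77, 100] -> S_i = 8 + 23*i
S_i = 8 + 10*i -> [8, 18, 28, 38, 48]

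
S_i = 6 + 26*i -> [6, 32, 58, 84, 110]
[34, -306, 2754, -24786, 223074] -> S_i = 34*-9^i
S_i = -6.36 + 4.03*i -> [-6.36, -2.33, 1.7, 5.73, 9.76]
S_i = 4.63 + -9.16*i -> [4.63, -4.53, -13.69, -22.85, -32.01]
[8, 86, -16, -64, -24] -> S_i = Random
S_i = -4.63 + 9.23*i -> [-4.63, 4.6, 13.83, 23.06, 32.29]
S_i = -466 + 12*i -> [-466, -454, -442, -430, -418]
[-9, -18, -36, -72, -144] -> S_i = -9*2^i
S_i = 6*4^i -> [6, 24, 96, 384, 1536]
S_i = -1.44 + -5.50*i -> [-1.44, -6.94, -12.44, -17.94, -23.44]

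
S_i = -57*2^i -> [-57, -114, -228, -456, -912]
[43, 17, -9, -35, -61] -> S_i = 43 + -26*i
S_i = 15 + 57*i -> [15, 72, 129, 186, 243]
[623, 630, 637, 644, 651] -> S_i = 623 + 7*i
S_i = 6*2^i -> [6, 12, 24, 48, 96]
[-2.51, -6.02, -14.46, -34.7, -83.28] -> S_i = -2.51*2.40^i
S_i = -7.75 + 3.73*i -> [-7.75, -4.02, -0.29, 3.44, 7.17]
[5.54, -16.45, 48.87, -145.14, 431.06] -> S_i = 5.54*(-2.97)^i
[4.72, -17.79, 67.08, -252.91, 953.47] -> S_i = 4.72*(-3.77)^i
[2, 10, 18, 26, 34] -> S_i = 2 + 8*i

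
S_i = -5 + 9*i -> [-5, 4, 13, 22, 31]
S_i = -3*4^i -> [-3, -12, -48, -192, -768]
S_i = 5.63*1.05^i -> [5.63, 5.91, 6.21, 6.52, 6.84]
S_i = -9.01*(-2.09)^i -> [-9.01, 18.83, -39.36, 82.26, -171.91]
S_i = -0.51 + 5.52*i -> [-0.51, 5.01, 10.53, 16.05, 21.57]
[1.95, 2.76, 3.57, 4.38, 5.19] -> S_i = 1.95 + 0.81*i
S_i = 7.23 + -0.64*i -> [7.23, 6.59, 5.95, 5.31, 4.67]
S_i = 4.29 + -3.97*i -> [4.29, 0.32, -3.65, -7.62, -11.59]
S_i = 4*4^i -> [4, 16, 64, 256, 1024]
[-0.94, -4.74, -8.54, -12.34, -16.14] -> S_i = -0.94 + -3.80*i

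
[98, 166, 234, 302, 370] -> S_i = 98 + 68*i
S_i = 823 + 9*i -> [823, 832, 841, 850, 859]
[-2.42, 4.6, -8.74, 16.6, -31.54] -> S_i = -2.42*(-1.90)^i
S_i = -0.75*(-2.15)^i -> [-0.75, 1.61, -3.47, 7.45, -16.03]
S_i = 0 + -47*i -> [0, -47, -94, -141, -188]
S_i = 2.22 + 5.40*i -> [2.22, 7.62, 13.02, 18.42, 23.82]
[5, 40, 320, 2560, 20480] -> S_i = 5*8^i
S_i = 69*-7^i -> [69, -483, 3381, -23667, 165669]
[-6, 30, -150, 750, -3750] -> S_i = -6*-5^i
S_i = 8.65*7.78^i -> [8.65, 67.3, 523.57, 4073.38, 31690.89]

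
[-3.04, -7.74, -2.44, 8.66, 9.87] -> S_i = Random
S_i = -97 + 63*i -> [-97, -34, 29, 92, 155]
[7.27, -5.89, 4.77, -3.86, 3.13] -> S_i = 7.27*(-0.81)^i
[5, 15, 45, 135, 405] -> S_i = 5*3^i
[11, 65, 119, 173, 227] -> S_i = 11 + 54*i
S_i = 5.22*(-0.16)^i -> [5.22, -0.84, 0.13, -0.02, 0.0]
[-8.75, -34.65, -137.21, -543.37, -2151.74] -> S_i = -8.75*3.96^i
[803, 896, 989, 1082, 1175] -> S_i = 803 + 93*i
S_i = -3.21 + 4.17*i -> [-3.21, 0.96, 5.13, 9.3, 13.47]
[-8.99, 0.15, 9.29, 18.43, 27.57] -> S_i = -8.99 + 9.14*i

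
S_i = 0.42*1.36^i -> [0.42, 0.57, 0.78, 1.06, 1.44]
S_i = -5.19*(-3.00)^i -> [-5.19, 15.57, -46.71, 140.13, -420.39]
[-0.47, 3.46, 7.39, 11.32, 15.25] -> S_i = -0.47 + 3.93*i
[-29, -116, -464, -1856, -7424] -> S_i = -29*4^i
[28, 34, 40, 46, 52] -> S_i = 28 + 6*i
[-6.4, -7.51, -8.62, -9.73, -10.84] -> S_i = -6.40 + -1.11*i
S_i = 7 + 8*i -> [7, 15, 23, 31, 39]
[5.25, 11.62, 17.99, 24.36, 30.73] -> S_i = 5.25 + 6.37*i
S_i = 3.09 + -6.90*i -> [3.09, -3.81, -10.71, -17.61, -24.51]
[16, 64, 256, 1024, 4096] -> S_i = 16*4^i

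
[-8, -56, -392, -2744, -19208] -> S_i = -8*7^i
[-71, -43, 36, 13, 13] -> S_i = Random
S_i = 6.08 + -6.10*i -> [6.08, -0.02, -6.12, -12.22, -18.32]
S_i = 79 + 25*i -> [79, 104, 129, 154, 179]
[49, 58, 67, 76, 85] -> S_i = 49 + 9*i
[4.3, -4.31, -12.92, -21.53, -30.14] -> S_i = 4.30 + -8.61*i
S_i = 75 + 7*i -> [75, 82, 89, 96, 103]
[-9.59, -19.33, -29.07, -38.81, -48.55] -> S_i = -9.59 + -9.74*i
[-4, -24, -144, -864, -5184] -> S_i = -4*6^i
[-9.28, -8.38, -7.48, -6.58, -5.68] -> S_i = -9.28 + 0.90*i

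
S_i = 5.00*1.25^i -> [5.0, 6.25, 7.81, 9.77, 12.21]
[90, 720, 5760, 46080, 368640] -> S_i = 90*8^i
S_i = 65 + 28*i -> [65, 93, 121, 149, 177]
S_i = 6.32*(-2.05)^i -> [6.32, -12.96, 26.56, -54.45, 111.62]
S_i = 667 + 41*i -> [667, 708, 749, 790, 831]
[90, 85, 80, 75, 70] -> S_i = 90 + -5*i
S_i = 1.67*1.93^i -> [1.67, 3.22, 6.22, 12.01, 23.17]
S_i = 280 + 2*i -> [280, 282, 284, 286, 288]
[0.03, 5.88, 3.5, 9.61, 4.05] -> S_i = Random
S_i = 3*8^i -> [3, 24, 192, 1536, 12288]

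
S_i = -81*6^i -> [-81, -486, -2916, -17496, -104976]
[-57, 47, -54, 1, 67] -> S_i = Random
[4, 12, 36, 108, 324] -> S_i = 4*3^i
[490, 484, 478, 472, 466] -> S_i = 490 + -6*i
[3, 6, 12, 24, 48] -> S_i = 3*2^i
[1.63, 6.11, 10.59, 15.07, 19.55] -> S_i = 1.63 + 4.48*i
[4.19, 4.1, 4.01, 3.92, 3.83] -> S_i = 4.19 + -0.09*i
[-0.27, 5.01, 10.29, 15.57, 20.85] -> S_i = -0.27 + 5.28*i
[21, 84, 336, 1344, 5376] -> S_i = 21*4^i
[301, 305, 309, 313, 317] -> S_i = 301 + 4*i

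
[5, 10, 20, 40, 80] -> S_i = 5*2^i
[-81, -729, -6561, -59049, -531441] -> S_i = -81*9^i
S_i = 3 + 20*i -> [3, 23, 43, 63, 83]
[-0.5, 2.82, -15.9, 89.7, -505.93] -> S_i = -0.50*(-5.64)^i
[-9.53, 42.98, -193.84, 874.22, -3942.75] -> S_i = -9.53*(-4.51)^i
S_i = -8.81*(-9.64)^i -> [-8.81, 84.93, -818.71, 7892.36, -76082.37]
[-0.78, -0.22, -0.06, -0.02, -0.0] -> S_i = -0.78*0.28^i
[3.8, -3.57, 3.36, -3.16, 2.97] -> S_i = 3.80*(-0.94)^i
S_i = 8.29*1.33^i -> [8.29, 11.03, 14.66, 19.5, 25.94]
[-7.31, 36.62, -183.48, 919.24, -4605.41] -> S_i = -7.31*(-5.01)^i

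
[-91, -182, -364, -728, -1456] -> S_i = -91*2^i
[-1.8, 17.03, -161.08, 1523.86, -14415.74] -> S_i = -1.80*(-9.46)^i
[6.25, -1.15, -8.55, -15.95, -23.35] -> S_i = 6.25 + -7.40*i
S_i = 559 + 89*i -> [559, 648, 737, 826, 915]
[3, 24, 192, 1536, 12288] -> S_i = 3*8^i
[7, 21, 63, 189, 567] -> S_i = 7*3^i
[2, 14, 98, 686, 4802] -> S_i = 2*7^i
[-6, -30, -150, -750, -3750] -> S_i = -6*5^i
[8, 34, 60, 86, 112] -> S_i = 8 + 26*i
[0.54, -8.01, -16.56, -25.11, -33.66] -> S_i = 0.54 + -8.55*i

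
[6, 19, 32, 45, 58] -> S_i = 6 + 13*i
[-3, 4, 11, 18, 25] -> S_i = -3 + 7*i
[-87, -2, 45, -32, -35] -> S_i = Random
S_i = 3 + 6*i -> [3, 9, 15, 21, 27]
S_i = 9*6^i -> [9, 54, 324, 1944, 11664]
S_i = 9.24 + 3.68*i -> [9.24, 12.92, 16.6, 20.28, 23.96]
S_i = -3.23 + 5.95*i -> [-3.23, 2.72, 8.67, 14.62, 20.57]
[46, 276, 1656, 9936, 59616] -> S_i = 46*6^i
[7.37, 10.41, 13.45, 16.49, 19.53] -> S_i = 7.37 + 3.04*i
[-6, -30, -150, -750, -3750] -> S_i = -6*5^i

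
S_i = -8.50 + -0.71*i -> [-8.5, -9.21, -9.92, -10.63, -11.34]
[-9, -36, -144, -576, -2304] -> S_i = -9*4^i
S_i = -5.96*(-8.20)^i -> [-5.96, 48.87, -400.75, 3286.15, -26946.46]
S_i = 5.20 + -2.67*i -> [5.2, 2.53, -0.14, -2.81, -5.48]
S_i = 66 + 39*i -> [66, 105, 144, 183, 222]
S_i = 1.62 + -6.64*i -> [1.62, -5.02, -11.66, -18.3, -24.94]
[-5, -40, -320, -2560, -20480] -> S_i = -5*8^i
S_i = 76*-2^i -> [76, -152, 304, -608, 1216]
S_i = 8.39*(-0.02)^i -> [8.39, -0.17, 0.0, -0.0, 0.0]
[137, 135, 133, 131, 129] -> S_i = 137 + -2*i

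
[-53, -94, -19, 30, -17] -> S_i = Random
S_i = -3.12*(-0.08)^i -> [-3.12, 0.25, -0.02, 0.0, -0.0]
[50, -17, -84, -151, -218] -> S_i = 50 + -67*i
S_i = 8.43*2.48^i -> [8.43, 20.91, 51.85, 128.58, 318.89]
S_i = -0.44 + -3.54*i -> [-0.44, -3.98, -7.52, -11.06, -14.6]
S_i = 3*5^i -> [3, 15, 75, 375, 1875]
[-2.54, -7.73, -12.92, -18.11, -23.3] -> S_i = -2.54 + -5.19*i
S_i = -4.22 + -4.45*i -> [-4.22, -8.67, -13.12, -17.57, -22.02]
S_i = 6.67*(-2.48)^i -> [6.67, -16.54, 41.02, -101.74, 252.31]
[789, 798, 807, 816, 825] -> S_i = 789 + 9*i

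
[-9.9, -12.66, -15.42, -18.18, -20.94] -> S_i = -9.90 + -2.76*i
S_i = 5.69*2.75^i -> [5.69, 15.65, 43.03, 118.33, 325.42]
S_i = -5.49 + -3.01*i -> [-5.49, -8.5, -11.51, -14.52, -17.53]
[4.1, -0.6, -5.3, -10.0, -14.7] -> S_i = 4.10 + -4.70*i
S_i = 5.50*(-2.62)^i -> [5.5, -14.41, 37.75, -98.92, 259.16]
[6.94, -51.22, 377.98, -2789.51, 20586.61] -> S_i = 6.94*(-7.38)^i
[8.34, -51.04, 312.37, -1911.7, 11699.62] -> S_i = 8.34*(-6.12)^i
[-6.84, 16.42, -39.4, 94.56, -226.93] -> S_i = -6.84*(-2.40)^i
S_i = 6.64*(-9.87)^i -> [6.64, -65.54, 646.85, -6384.39, 63013.95]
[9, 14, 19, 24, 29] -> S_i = 9 + 5*i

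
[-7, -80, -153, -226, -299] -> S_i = -7 + -73*i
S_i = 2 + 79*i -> [2, 81, 160, 239, 318]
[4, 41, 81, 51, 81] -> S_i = Random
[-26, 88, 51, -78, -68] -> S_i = Random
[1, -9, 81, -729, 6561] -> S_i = 1*-9^i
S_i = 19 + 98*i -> [19, 117, 215, 313, 411]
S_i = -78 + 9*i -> [-78, -69, -60, -51, -42]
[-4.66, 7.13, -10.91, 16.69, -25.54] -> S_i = -4.66*(-1.53)^i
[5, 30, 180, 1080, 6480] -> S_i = 5*6^i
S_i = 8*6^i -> [8, 48, 288, 1728, 10368]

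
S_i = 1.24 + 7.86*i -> [1.24, 9.1, 16.96, 24.82, 32.68]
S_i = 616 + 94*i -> [616, 710, 804, 898, 992]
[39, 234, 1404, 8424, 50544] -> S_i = 39*6^i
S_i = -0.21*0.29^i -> [-0.21, -0.06, -0.02, -0.01, -0.0]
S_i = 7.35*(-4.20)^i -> [7.35, -30.87, 129.65, -544.55, 2287.1]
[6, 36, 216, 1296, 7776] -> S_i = 6*6^i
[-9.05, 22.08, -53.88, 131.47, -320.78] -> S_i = -9.05*(-2.44)^i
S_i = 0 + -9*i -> [0, -9, -18, -27, -36]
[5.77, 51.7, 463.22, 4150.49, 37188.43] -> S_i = 5.77*8.96^i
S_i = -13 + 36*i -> [-13, 23, 59, 95, 131]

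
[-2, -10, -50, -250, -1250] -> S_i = -2*5^i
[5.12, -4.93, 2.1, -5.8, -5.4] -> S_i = Random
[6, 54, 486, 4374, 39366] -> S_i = 6*9^i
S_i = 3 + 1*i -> [3, 4, 5, 6, 7]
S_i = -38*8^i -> [-38, -304, -2432, -19456, -155648]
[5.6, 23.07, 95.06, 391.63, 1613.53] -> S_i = 5.60*4.12^i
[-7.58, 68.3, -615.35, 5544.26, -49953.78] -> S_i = -7.58*(-9.01)^i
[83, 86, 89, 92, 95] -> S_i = 83 + 3*i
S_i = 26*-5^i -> [26, -130, 650, -3250, 16250]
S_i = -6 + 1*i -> [-6, -5, -4, -3, -2]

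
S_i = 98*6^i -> [98, 588, 3528, 21168, 127008]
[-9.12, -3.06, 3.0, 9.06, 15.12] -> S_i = -9.12 + 6.06*i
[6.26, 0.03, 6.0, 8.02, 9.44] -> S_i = Random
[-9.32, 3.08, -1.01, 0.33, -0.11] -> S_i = -9.32*(-0.33)^i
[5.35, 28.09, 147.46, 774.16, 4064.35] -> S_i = 5.35*5.25^i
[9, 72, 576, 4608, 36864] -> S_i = 9*8^i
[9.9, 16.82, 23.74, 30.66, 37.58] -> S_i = 9.90 + 6.92*i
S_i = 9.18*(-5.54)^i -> [9.18, -50.86, 281.75, -1560.89, 8647.32]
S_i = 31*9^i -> [31, 279, 2511, 22599, 203391]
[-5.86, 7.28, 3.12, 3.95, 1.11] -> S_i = Random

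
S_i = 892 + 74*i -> [892, 966, 1040, 1114, 1188]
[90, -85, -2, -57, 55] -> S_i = Random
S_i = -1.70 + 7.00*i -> [-1.7, 5.3, 12.3, 19.3, 26.3]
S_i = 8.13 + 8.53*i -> [8.13, 16.66, 25.19, 33.72, 42.25]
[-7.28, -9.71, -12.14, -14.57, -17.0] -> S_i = -7.28 + -2.43*i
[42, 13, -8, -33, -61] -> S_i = Random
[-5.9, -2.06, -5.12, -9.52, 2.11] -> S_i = Random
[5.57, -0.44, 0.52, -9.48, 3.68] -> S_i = Random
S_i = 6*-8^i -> [6, -48, 384, -3072, 24576]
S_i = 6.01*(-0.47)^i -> [6.01, -2.82, 1.33, -0.62, 0.29]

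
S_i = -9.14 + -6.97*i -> [-9.14, -16.11, -23.08, -30.05, -37.02]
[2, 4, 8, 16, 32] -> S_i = 2*2^i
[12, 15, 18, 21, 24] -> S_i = 12 + 3*i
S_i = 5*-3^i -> [5, -15, 45, -135, 405]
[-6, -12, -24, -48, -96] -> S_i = -6*2^i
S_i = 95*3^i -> [95, 285, 855, 2565, 7695]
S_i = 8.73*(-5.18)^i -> [8.73, -45.22, 234.25, -1213.4, 6285.41]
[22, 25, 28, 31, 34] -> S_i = 22 + 3*i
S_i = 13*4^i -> [13, 52, 208, 832, 3328]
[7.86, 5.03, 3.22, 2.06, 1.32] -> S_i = 7.86*0.64^i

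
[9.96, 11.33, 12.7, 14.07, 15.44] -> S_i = 9.96 + 1.37*i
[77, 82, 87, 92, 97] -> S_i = 77 + 5*i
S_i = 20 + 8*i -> [20, 28, 36, 44, 52]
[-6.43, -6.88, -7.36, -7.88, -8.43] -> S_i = -6.43*1.07^i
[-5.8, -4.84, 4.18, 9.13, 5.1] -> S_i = Random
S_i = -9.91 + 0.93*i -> [-9.91, -8.98, -8.05, -7.12, -6.19]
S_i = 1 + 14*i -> [1, 15, 29, 43, 57]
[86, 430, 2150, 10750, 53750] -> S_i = 86*5^i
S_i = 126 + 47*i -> [126, 173, 220, 267, 314]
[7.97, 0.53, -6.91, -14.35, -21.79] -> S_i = 7.97 + -7.44*i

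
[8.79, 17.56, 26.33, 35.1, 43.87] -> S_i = 8.79 + 8.77*i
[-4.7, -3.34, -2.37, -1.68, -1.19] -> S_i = -4.70*0.71^i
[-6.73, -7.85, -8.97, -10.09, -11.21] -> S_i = -6.73 + -1.12*i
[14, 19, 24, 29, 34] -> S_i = 14 + 5*i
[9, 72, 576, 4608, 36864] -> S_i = 9*8^i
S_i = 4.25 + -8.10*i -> [4.25, -3.85, -11.95, -20.05, -28.15]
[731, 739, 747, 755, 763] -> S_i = 731 + 8*i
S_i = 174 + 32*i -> [174, 206, 238, 270, 302]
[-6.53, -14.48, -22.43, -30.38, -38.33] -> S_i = -6.53 + -7.95*i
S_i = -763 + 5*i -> [-763, -758, -753, -748, -743]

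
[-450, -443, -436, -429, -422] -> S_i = -450 + 7*i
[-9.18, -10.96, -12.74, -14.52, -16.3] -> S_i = -9.18 + -1.78*i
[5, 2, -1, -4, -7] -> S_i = 5 + -3*i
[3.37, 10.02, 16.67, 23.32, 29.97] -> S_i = 3.37 + 6.65*i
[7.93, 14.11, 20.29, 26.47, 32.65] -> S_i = 7.93 + 6.18*i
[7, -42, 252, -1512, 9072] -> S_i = 7*-6^i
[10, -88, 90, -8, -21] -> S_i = Random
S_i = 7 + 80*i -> [7, 87, 167, 247, 327]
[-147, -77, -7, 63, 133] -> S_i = -147 + 70*i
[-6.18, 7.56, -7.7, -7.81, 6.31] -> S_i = Random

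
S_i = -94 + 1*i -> [-94, -93, -92, -91, -90]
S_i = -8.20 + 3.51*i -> [-8.2, -4.69, -1.18, 2.33, 5.84]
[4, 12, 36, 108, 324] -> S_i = 4*3^i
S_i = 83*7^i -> [83, 581, 4067, 28469, 199283]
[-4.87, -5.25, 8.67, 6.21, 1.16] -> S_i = Random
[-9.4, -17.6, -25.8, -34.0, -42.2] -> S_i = -9.40 + -8.20*i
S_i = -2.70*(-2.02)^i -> [-2.7, 5.45, -11.02, 22.25, -44.95]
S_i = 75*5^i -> [75, 375, 1875, 9375, 46875]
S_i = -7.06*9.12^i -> [-7.06, -64.39, -587.21, -5355.37, -48840.94]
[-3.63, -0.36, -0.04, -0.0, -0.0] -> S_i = -3.63*0.10^i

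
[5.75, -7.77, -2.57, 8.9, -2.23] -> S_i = Random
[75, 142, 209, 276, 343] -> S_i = 75 + 67*i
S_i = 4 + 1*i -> [4, 5, 6, 7, 8]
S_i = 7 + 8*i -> [7, 15, 23, 31, 39]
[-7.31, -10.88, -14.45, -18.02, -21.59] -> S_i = -7.31 + -3.57*i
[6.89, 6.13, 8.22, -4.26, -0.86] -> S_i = Random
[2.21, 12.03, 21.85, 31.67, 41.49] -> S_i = 2.21 + 9.82*i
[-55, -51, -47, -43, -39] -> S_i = -55 + 4*i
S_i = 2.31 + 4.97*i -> [2.31, 7.28, 12.25, 17.22, 22.19]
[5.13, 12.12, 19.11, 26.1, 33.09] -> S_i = 5.13 + 6.99*i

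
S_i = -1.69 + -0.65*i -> [-1.69, -2.34, -2.99, -3.64, -4.29]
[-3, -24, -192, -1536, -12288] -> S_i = -3*8^i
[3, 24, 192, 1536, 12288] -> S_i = 3*8^i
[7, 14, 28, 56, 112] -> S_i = 7*2^i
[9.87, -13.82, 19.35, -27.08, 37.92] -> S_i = 9.87*(-1.40)^i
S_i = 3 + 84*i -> [3, 87, 171, 255, 339]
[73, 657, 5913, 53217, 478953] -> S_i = 73*9^i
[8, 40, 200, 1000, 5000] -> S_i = 8*5^i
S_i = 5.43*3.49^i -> [5.43, 18.95, 66.14, 230.82, 805.57]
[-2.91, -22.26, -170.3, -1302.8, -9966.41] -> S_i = -2.91*7.65^i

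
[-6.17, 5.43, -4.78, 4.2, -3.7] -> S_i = -6.17*(-0.88)^i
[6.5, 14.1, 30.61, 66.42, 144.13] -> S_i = 6.50*2.17^i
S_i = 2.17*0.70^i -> [2.17, 1.52, 1.06, 0.74, 0.52]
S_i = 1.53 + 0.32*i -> [1.53, 1.85, 2.17, 2.49, 2.81]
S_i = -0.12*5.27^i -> [-0.12, -0.63, -3.33, -17.56, -92.56]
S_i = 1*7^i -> [1, 7, 49, 343, 2401]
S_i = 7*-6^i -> [7, -42, 252, -1512, 9072]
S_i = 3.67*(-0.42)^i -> [3.67, -1.54, 0.65, -0.27, 0.11]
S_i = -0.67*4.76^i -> [-0.67, -3.19, -15.18, -72.26, -343.96]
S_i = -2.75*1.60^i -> [-2.75, -4.4, -7.04, -11.26, -18.02]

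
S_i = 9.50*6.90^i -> [9.5, 65.55, 452.3, 3120.84, 21533.76]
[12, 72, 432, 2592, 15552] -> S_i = 12*6^i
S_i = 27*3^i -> [27, 81, 243, 729, 2187]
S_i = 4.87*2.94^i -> [4.87, 14.32, 42.09, 123.76, 363.85]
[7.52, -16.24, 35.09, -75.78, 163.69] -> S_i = 7.52*(-2.16)^i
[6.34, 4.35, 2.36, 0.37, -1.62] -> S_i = 6.34 + -1.99*i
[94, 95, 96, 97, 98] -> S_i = 94 + 1*i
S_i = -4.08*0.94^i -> [-4.08, -3.84, -3.61, -3.39, -3.19]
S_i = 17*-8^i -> [17, -136, 1088, -8704, 69632]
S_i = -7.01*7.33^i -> [-7.01, -51.38, -376.64, -2760.77, -20236.43]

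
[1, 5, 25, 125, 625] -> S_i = 1*5^i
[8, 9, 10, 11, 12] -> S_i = 8 + 1*i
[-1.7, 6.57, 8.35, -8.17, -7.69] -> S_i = Random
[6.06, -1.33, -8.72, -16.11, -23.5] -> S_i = 6.06 + -7.39*i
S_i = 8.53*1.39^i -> [8.53, 11.86, 16.48, 22.91, 31.84]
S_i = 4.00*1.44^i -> [4.0, 5.76, 8.29, 11.94, 17.2]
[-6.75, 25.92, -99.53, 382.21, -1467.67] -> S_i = -6.75*(-3.84)^i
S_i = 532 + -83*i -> [532, 449, 366, 283, 200]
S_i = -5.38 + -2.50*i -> [-5.38, -7.88, -10.38, -12.88, -15.38]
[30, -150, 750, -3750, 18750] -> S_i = 30*-5^i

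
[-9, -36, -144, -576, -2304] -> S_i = -9*4^i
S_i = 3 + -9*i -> [3, -6, -15, -24, -33]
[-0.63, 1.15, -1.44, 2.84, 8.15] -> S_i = Random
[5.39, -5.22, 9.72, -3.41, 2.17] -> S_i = Random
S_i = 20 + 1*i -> [20, 21, 22, 23, 24]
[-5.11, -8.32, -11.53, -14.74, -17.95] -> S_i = -5.11 + -3.21*i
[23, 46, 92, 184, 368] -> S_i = 23*2^i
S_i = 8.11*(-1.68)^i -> [8.11, -13.62, 22.89, -38.45, 64.6]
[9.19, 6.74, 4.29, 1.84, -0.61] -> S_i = 9.19 + -2.45*i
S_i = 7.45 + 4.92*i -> [7.45, 12.37, 17.29, 22.21, 27.13]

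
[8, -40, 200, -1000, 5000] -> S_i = 8*-5^i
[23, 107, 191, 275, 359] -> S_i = 23 + 84*i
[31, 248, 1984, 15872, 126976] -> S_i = 31*8^i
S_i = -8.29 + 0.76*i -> [-8.29, -7.53, -6.77, -6.01, -5.25]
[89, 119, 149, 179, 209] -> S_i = 89 + 30*i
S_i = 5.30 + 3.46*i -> [5.3, 8.76, 12.22, 15.68, 19.14]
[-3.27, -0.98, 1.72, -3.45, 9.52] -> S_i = Random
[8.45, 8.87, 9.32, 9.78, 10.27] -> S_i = 8.45*1.05^i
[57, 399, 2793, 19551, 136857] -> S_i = 57*7^i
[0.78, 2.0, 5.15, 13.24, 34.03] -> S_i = 0.78*2.57^i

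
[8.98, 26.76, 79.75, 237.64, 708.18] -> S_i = 8.98*2.98^i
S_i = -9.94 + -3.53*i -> [-9.94, -13.47, -17.0, -20.53, -24.06]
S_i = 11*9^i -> [11, 99, 891, 8019, 72171]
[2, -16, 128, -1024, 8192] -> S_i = 2*-8^i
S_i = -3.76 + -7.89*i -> [-3.76, -11.65, -19.54, -27.43, -35.32]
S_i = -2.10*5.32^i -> [-2.1, -11.17, -59.44, -316.19, -1682.15]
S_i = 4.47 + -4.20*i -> [4.47, 0.27, -3.93, -8.13, -12.33]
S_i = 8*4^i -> [8, 32, 128, 512, 2048]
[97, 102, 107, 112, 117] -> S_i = 97 + 5*i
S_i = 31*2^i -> [31, 62, 124, 248, 496]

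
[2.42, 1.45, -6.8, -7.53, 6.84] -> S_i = Random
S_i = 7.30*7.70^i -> [7.3, 56.21, 432.82, 3332.69, 25661.72]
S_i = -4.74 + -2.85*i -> [-4.74, -7.59, -10.44, -13.29, -16.14]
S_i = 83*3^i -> [83, 249, 747, 2241, 6723]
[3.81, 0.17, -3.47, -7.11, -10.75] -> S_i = 3.81 + -3.64*i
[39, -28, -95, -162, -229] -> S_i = 39 + -67*i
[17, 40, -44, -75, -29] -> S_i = Random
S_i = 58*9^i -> [58, 522, 4698, 42282, 380538]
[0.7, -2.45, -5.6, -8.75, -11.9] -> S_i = 0.70 + -3.15*i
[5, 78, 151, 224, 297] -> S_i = 5 + 73*i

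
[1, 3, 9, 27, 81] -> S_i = 1*3^i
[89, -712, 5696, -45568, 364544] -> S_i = 89*-8^i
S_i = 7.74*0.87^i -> [7.74, 6.73, 5.86, 5.1, 4.43]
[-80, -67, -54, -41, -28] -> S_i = -80 + 13*i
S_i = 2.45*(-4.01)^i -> [2.45, -9.82, 39.4, -157.98, 633.5]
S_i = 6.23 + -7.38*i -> [6.23, -1.15, -8.53, -15.91, -23.29]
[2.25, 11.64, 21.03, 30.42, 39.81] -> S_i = 2.25 + 9.39*i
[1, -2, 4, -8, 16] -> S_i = 1*-2^i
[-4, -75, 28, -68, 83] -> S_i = Random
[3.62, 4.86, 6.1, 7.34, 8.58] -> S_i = 3.62 + 1.24*i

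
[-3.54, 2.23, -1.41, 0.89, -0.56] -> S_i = -3.54*(-0.63)^i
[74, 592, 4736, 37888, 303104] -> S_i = 74*8^i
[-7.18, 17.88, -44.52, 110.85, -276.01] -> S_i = -7.18*(-2.49)^i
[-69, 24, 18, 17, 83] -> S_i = Random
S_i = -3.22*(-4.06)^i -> [-3.22, 13.07, -53.08, 215.49, -874.9]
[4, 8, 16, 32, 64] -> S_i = 4*2^i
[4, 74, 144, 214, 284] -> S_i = 4 + 70*i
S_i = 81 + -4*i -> [81, 77, 73, 69, 65]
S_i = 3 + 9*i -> [3, 12, 21, 30, 39]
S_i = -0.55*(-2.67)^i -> [-0.55, 1.47, -3.92, 10.47, -27.95]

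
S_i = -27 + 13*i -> [-27, -14, -1, 12, 25]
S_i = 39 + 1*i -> [39, 40, 41, 42, 43]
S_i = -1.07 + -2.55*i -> [-1.07, -3.62, -6.17, -8.72, -11.27]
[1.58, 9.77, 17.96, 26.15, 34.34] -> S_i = 1.58 + 8.19*i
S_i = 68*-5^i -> [68, -340, 1700, -8500, 42500]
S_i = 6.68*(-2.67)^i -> [6.68, -17.84, 47.62, -127.15, 339.49]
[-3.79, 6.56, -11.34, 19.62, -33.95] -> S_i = -3.79*(-1.73)^i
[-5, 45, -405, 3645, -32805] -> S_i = -5*-9^i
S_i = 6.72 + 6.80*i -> [6.72, 13.52, 20.32, 27.12, 33.92]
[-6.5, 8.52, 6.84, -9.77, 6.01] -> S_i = Random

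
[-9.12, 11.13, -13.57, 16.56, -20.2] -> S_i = -9.12*(-1.22)^i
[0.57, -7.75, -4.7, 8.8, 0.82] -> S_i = Random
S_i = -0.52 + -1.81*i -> [-0.52, -2.33, -4.14, -5.95, -7.76]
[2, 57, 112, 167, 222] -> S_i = 2 + 55*i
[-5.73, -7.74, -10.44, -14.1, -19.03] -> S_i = -5.73*1.35^i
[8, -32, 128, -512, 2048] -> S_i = 8*-4^i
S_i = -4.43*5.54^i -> [-4.43, -24.54, -135.96, -753.24, -4172.95]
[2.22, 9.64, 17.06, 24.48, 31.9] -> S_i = 2.22 + 7.42*i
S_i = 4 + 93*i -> [4, 97, 190, 283, 376]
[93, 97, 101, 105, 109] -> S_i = 93 + 4*i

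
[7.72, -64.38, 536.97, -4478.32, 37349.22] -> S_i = 7.72*(-8.34)^i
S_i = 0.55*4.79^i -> [0.55, 2.63, 12.62, 60.45, 289.54]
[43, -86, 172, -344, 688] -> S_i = 43*-2^i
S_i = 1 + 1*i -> [1, 2, 3, 4, 5]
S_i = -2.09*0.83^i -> [-2.09, -1.73, -1.44, -1.2, -0.99]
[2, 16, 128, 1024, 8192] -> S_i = 2*8^i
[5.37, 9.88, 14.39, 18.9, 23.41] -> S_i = 5.37 + 4.51*i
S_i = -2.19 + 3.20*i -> [-2.19, 1.01, 4.21, 7.41, 10.61]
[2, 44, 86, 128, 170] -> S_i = 2 + 42*i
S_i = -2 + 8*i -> [-2, 6, 14, 22, 30]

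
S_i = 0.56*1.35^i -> [0.56, 0.76, 1.02, 1.38, 1.86]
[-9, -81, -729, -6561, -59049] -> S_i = -9*9^i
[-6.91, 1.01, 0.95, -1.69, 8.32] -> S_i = Random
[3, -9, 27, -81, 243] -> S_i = 3*-3^i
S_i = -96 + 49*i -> [-96, -47, 2, 51, 100]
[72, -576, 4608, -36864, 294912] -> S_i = 72*-8^i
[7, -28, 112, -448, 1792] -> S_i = 7*-4^i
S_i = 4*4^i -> [4, 16, 64, 256, 1024]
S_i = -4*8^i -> [-4, -32, -256, -2048, -16384]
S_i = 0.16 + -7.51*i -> [0.16, -7.35, -14.86, -22.37, -29.88]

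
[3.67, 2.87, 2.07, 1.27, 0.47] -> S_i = 3.67 + -0.80*i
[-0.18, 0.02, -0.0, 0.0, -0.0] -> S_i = -0.18*(-0.11)^i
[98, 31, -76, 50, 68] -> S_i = Random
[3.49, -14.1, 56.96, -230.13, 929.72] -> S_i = 3.49*(-4.04)^i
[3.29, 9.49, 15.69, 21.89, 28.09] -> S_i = 3.29 + 6.20*i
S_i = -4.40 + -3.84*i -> [-4.4, -8.24, -12.08, -15.92, -19.76]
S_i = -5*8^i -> [-5, -40, -320, -2560, -20480]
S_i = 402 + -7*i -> [402, 395, 388, 381, 374]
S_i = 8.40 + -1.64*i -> [8.4, 6.76, 5.12, 3.48, 1.84]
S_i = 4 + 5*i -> [4, 9, 14, 19, 24]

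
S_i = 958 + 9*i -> [958, 967, 976, 985, 994]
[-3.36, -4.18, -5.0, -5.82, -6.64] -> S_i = -3.36 + -0.82*i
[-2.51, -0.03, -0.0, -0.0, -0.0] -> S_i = -2.51*0.01^i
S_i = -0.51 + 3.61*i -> [-0.51, 3.1, 6.71, 10.32, 13.93]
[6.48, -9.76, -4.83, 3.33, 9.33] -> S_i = Random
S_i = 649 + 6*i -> [649, 655, 661, 667, 673]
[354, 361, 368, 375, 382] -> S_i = 354 + 7*i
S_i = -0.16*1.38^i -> [-0.16, -0.22, -0.3, -0.42, -0.58]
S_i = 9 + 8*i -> [9, 17, 25, 33, 41]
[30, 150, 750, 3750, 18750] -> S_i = 30*5^i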